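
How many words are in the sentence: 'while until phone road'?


Counting words by splitting on spaces:
  Word 1: 'while'
  Word 2: 'until'
  Word 3: 'phone'
  Word 4: 'road'
Total words: 4

4


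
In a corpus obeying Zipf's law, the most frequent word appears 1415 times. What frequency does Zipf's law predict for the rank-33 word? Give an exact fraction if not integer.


Zipf's law: freq(rank) = f1 / rank
f1 = 1415, rank = 33
freq = 1415 / 33
GCD(1415, 33) = 1
Simplified: 1415/33

1415/33


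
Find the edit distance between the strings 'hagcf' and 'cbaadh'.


Building DP table for s1='hagcf' (len 5) and s2='cbaadh' (len 6):
       c  b  a  a  d  h
    0  1  2  3  4  5  6
  h 1  1  2  3  4  5  5
  a 2  2  2  2  3  4  5
  g 3  3  3  3  3  4  5
  c 4  3  4  4  4  4  5
  f 5  4  4  5  5  5  5
Edit distance = dp[5][6] = 5

5


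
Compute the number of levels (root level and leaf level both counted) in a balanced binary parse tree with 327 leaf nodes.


In a balanced binary tree with n leaves the deepest leaf is ceil(log2(n)) edges below the root,
so counting node levels inclusive of root and leaves gives ceil(log2(n)) + 1 levels.
log2(327) = 8.3531
ceil(8.3531) = 9
levels = 9 + 1 = 10

10


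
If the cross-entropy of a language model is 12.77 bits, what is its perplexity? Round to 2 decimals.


Perplexity formula: PP = 2^H
H = 12.77
PP = 2^12.77
Decompose: 2^12.77 = 2^12 * 2^0.77
2^12 = 4096, 2^0.77 ~ 1.7052698
PP ~ 4096 * 1.7052698 = 6984.7851008
Rounded to 2 decimals: 6984.79

6984.79


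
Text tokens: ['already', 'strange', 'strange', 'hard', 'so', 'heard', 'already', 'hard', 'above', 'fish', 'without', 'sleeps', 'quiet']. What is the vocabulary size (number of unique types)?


Listing all tokens and tracking unique types:
  Token 1: 'already' -> NEW (unique so far: 1)
  Token 2: 'strange' -> NEW (unique so far: 2)
  Token 3: 'strange' -> duplicate (unique so far: 2)
  Token 4: 'hard' -> NEW (unique so far: 3)
  Token 5: 'so' -> NEW (unique so far: 4)
  Token 6: 'heard' -> NEW (unique so far: 5)
  Token 7: 'already' -> duplicate (unique so far: 5)
  Token 8: 'hard' -> duplicate (unique so far: 5)
  Token 9: 'above' -> NEW (unique so far: 6)
  Token 10: 'fish' -> NEW (unique so far: 7)
  Token 11: 'without' -> NEW (unique so far: 8)
  Token 12: 'sleeps' -> NEW (unique so far: 9)
  Token 13: 'quiet' -> NEW (unique so far: 10)
Unique types: ('above', 'already', 'fish', 'hard', 'heard', 'quiet', 'sleeps', 'so', 'strange', 'without')
Vocabulary size: 10

10


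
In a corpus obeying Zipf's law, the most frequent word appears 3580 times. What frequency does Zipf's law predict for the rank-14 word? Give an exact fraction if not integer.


Zipf's law: freq(rank) = f1 / rank
f1 = 3580, rank = 14
freq = 3580 / 14
GCD(3580, 14) = 2
Simplified: 1790/7

1790/7


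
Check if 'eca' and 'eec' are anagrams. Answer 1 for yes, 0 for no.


Sort characters of 'eca': 'ace'
Sort characters of 'eec': 'cee'
Sorted forms differ -> they are NOT anagrams
Result: 0

0


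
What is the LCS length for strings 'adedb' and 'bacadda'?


DP table for LCS of 'adedb' and 'bacadda':
       b  a  c  a  d  d  a
    0  0  0  0  0  0  0  0
  a 0  0  1  1  1  1  1  1
  d 0  0  1  1  1  2  2  2
  e 0  0  1  1  1  2  2  2
  d 0  0  1  1  1  2  3  3
  b 0  1  1  1  1  2  3  3
LCS: 'add'
LCS length = 3

3


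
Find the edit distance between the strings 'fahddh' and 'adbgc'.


Building DP table for s1='fahddh' (len 6) and s2='adbgc' (len 5):
       a  d  b  g  c
    0  1  2  3  4  5
  f 1  1  2  3  4  5
  a 2  1  2  3  4  5
  h 3  2  2  3  4  5
  d 4  3  2  3  4  5
  d 5  4  3  3  4  5
  h 6  5  4  4  4  5
Edit distance = dp[6][5] = 5

5


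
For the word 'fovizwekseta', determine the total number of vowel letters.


Scanning each character of 'fovizwekseta':
  Position 1: 'f' -> consonant (running count: 0)
  Position 2: 'o' -> vowel (running count: 1)
  Position 3: 'v' -> consonant (running count: 1)
  Position 4: 'i' -> vowel (running count: 2)
  Position 5: 'z' -> consonant (running count: 2)
  Position 6: 'w' -> consonant (running count: 2)
  Position 7: 'e' -> vowel (running count: 3)
  Position 8: 'k' -> consonant (running count: 3)
  Position 9: 's' -> consonant (running count: 3)
  Position 10: 'e' -> vowel (running count: 4)
  Position 11: 't' -> consonant (running count: 4)
  Position 12: 'a' -> vowel (running count: 5)
Total vowels: 5

5


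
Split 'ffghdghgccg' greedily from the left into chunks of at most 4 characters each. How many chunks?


'ffghdghgccg' has 11 characters.
Chunking with max size 4:
  Chunk 1: 'ffgh' (positions 0-3)
  Chunk 2: 'dghg' (positions 4-7)
  Chunk 3: 'ccg' (positions 8-10)
Total chunks: ceil(11 / 4) = 3

3


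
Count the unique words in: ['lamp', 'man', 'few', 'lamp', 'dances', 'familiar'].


Listing all tokens and tracking unique types:
  Token 1: 'lamp' -> NEW (unique so far: 1)
  Token 2: 'man' -> NEW (unique so far: 2)
  Token 3: 'few' -> NEW (unique so far: 3)
  Token 4: 'lamp' -> duplicate (unique so far: 3)
  Token 5: 'dances' -> NEW (unique so far: 4)
  Token 6: 'familiar' -> NEW (unique so far: 5)
Unique types: ('dances', 'familiar', 'few', 'lamp', 'man')
Vocabulary size: 5

5


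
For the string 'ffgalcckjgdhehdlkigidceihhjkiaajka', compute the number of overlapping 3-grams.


String 'ffgalcckjgdhehdlkigidceihhjkiaajka' has length L = 34.
Number of overlapping n-grams = L - n + 1
Substituting: 34 - 3 + 1 = 32

32


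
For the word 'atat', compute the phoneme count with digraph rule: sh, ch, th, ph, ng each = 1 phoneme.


Parsing 'atat' greedily, digraphs first:
  'a' -> vowel phoneme (phonemes so far: 1)
  't' -> consonant phoneme (phonemes so far: 2)
  'a' -> vowel phoneme (phonemes so far: 3)
  't' -> consonant phoneme (phonemes so far: 4)
Total phonemes: 4

4


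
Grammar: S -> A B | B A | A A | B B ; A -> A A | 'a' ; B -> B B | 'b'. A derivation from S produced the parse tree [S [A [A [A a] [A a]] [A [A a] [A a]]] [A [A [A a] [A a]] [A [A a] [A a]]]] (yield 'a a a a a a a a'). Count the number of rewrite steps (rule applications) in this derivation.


Every bracketed nonterminal node [X ...] in the tree is produced by exactly one rule application.
Reading the tree off as a leftmost derivation:
  Step 1: S  =>  A A   (applied S -> A A)
  Step 2: A A  =>  A A A   (applied A -> A A)
  Step 3: A A A  =>  A A A A   (applied A -> A A)
  Step 4: A A A A  =>  a A A A   (applied A -> a)
  Step 5: a A A A  =>  a a A A   (applied A -> a)
  Step 6: a a A A  =>  a a A A A   (applied A -> A A)
  Step 7: a a A A A  =>  a a a A A   (applied A -> a)
  Step 8: a a a A A  =>  a a a a A   (applied A -> a)
  Step 9: a a a a A  =>  a a a a A A   (applied A -> A A)
  Step 10: a a a a A A  =>  a a a a A A A   (applied A -> A A)
  Step 11: a a a a A A A  =>  a a a a a A A   (applied A -> a)
  Step 12: a a a a a A A  =>  a a a a a a A   (applied A -> a)
  Step 13: a a a a a a A  =>  a a a a a a A A   (applied A -> A A)
  Step 14: a a a a a a A A  =>  a a a a a a a A   (applied A -> a)
  Step 15: a a a a a a a A  =>  a a a a a a a a   (applied A -> a)
Final yield: a a a a a a a a
Total rewrite steps: 15

15


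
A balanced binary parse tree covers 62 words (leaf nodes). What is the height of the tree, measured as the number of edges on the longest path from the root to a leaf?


In a balanced binary tree with n leaves the deepest leaf is ceil(log2(n)) edges below the root.
log2(62) = 5.9542
ceil(5.9542) = 6
height (edges) = 6

6


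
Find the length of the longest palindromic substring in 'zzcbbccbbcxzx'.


Scanning 'zzcbbccbbcxzx' for palindromic substrings.
Substring at positions 2-9: 'cbbccbbc'.
Check: reverse('cbbccbbc') = 'cbbccbbc' -> palindrome confirmed.
Neighbouring characters ('z' / 'x') break symmetry, so it cannot extend further.
No longer palindromic substring exists; longest length = 8

8


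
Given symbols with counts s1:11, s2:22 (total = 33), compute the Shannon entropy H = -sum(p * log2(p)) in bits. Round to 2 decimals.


Computing entropy H = -sum(p_i * log2(p_i)):
  s1: p = 11/33 = 0.3333, -p*log2(p) = 0.5283
  s2: p = 22/33 = 0.6667, -p*log2(p) = 0.3900
H = sum of terms = 0.9183
Rounded to 2 decimals: 0.92

0.92


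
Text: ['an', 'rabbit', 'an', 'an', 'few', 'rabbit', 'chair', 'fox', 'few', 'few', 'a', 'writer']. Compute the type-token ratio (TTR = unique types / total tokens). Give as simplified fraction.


Tokens: 12
Unique types: ('a', 'an', 'chair', 'few', 'fox', 'rabbit', 'writer') = 7
TTR = 7/12
Already in lowest terms.

7/12


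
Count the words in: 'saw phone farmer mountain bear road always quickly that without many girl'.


Counting words by splitting on spaces:
  Word 1: 'saw'
  Word 2: 'phone'
  Word 3: 'farmer'
  Word 4: 'mountain'
  Word 5: 'bear'
  Word 6: 'road'
  Word 7: 'always'
  Word 8: 'quickly'
  Word 9: 'that'
  Word 10: 'without'
  Word 11: 'many'
  Word 12: 'girl'
Total words: 12

12


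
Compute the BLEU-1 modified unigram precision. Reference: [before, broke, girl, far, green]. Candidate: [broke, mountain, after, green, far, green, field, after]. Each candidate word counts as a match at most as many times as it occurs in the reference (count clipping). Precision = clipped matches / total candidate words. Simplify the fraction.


Reference word counts: {'before': 1, 'broke': 1, 'far': 1, 'girl': 1, 'green': 1}
Checking each candidate word (with clipping):
  'broke' -> in reference (ref count 1, used 1/1) -> match (matches: 1)
  'mountain' -> not in reference -> no match (matches: 1)
  'after' -> not in reference -> no match (matches: 1)
  'green' -> in reference (ref count 1, used 1/1) -> match (matches: 2)
  'far' -> in reference (ref count 1, used 1/1) -> match (matches: 3)
  'green' -> ref count 1 already used up (1/1) -> clipped, no match (matches: 3)
  'field' -> not in reference -> no match (matches: 3)
  'after' -> not in reference -> no match (matches: 3)
Clipped matches: 3, Candidate length: 8
Precision = 3/8

3/8


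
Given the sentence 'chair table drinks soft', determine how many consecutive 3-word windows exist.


Word trigrams from [4] words:
  Trigram 1: (chair table drinks)
  Trigram 2: (table drinks soft)
Total word trigrams: 4 - 2 = 2

2


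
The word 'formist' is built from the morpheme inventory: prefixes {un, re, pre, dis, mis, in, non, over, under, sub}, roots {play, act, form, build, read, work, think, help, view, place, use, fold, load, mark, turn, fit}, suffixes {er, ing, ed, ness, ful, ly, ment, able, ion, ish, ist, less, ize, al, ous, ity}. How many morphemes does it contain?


Segmenting 'formist' against the inventory:
  'form' -> root (morpheme 1)
  'ist' -> suffix (morpheme 2)
Total morphemes: 2

2


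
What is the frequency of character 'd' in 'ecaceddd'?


Scanning 'ecaceddd' for 'd':
  Position 5: 'd' -> MATCH (count: 1)
  Position 6: 'd' -> MATCH (count: 2)
  Position 7: 'd' -> MATCH (count: 3)
Total occurrences of 'd': 3

3


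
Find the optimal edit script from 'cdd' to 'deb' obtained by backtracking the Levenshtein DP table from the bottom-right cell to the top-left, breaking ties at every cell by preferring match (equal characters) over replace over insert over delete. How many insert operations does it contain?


Edit distance = 3. Backtracking from cell (3, 3) with preference match > replace > insert > delete,
then listing the resulting alignment 'cdd' -> 'deb' left to right:
  Step 1: replace c->d
  Step 2: replace d->e
  Step 3: replace d->b
Total insertions: 0

0


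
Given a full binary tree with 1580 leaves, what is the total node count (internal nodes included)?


Leaf nodes (terminals): 1580
Internal nodes = n - 1 = 1580 - 1 = 1579
Total = leaves + internal = 1580 + 1579 = 3159

3159


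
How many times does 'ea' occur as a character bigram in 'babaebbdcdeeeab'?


Scanning 'babaebbdcdeeeab' for bigram 'ea':
  Position 0: 'ba' -> no
  Position 1: 'ab' -> no
  Position 2: 'ba' -> no
  Position 3: 'ae' -> no
  Position 4: 'eb' -> no
  Position 5: 'bb' -> no
  Position 6: 'bd' -> no
  Position 7: 'dc' -> no
  Position 8: 'cd' -> no
  Position 9: 'de' -> no
  Position 10: 'ee' -> no
  Position 11: 'ee' -> no
  Position 12: 'ea' -> MATCH
  Position 13: 'ab' -> no
Total matches: 1

1


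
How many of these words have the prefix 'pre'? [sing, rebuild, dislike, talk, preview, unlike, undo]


Checking each word for prefix 'pre':
  'sing' -> no (count: 0)
  'rebuild' -> no (count: 0)
  'dislike' -> no (count: 0)
  'talk' -> no (count: 0)
  'preview' -> YES, starts with 'pre' (count: 1)
  'unlike' -> no (count: 1)
  'undo' -> no (count: 1)
Total with prefix 'pre': 1

1


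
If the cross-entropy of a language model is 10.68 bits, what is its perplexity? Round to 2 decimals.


Perplexity formula: PP = 2^H
H = 10.68
PP = 2^10.68
Decompose: 2^10.68 = 2^10 * 2^0.68
2^10 = 1024, 2^0.68 ~ 1.6021398
PP ~ 1024 * 1.6021398 = 1640.5911552
Rounded to 2 decimals: 1640.59

1640.59


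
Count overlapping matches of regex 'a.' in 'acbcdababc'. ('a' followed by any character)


Pattern: a. means 'a' followed by any character.
Scanning 'acbcdababc' position-by-position:
  Pos 0: window 'ac' -> MATCH
  Pos 1: window 'cb' -> no
  Pos 2: window 'bc' -> no
  Pos 3: window 'cd' -> no
  Pos 4: window 'da' -> no
  Pos 5: window 'ab' -> MATCH
  Pos 6: window 'ba' -> no
  Pos 7: window 'ab' -> MATCH
  Pos 8: window 'bc' -> no
  Pos 9: window 'c' -> no
Total matches: 3

3


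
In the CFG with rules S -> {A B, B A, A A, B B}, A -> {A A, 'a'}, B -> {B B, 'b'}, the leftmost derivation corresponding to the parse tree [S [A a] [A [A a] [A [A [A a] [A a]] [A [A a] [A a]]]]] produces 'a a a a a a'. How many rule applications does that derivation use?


Every bracketed nonterminal node [X ...] in the tree is produced by exactly one rule application.
Reading the tree off as a leftmost derivation:
  Step 1: S  =>  A A   (applied S -> A A)
  Step 2: A A  =>  a A   (applied A -> a)
  Step 3: a A  =>  a A A   (applied A -> A A)
  Step 4: a A A  =>  a a A   (applied A -> a)
  Step 5: a a A  =>  a a A A   (applied A -> A A)
  Step 6: a a A A  =>  a a A A A   (applied A -> A A)
  Step 7: a a A A A  =>  a a a A A   (applied A -> a)
  Step 8: a a a A A  =>  a a a a A   (applied A -> a)
  Step 9: a a a a A  =>  a a a a A A   (applied A -> A A)
  Step 10: a a a a A A  =>  a a a a a A   (applied A -> a)
  Step 11: a a a a a A  =>  a a a a a a   (applied A -> a)
Final yield: a a a a a a
Total rewrite steps: 11

11


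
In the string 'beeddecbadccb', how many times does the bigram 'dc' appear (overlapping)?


Scanning 'beeddecbadccb' for bigram 'dc':
  Position 0: 'be' -> no
  Position 1: 'ee' -> no
  Position 2: 'ed' -> no
  Position 3: 'dd' -> no
  Position 4: 'de' -> no
  Position 5: 'ec' -> no
  Position 6: 'cb' -> no
  Position 7: 'ba' -> no
  Position 8: 'ad' -> no
  Position 9: 'dc' -> MATCH
  Position 10: 'cc' -> no
  Position 11: 'cb' -> no
Total matches: 1

1


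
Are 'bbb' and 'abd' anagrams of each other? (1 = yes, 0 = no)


Sort characters of 'bbb': 'bbb'
Sort characters of 'abd': 'abd'
Sorted forms differ -> they are NOT anagrams
Result: 0

0


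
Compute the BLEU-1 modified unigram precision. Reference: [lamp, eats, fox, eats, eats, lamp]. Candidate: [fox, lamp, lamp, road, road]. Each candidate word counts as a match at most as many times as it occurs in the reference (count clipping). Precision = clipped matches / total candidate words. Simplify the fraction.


Reference word counts: {'eats': 3, 'fox': 1, 'lamp': 2}
Checking each candidate word (with clipping):
  'fox' -> in reference (ref count 1, used 1/1) -> match (matches: 1)
  'lamp' -> in reference (ref count 2, used 1/2) -> match (matches: 2)
  'lamp' -> in reference (ref count 2, used 2/2) -> match (matches: 3)
  'road' -> not in reference -> no match (matches: 3)
  'road' -> not in reference -> no match (matches: 3)
Clipped matches: 3, Candidate length: 5
Precision = 3/5

3/5


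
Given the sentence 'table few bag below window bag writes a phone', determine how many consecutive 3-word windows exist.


Word trigrams from [9] words:
  Trigram 1: (table few bag)
  Trigram 2: (few bag below)
  Trigram 3: (bag below window)
  Trigram 4: (below window bag)
  Trigram 5: (window bag writes)
  Trigram 6: (bag writes a)
  Trigram 7: (writes a phone)
Total word trigrams: 9 - 2 = 7

7


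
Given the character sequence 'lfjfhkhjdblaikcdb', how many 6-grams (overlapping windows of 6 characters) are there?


String 'lfjfhkhjdblaikcdb' has length L = 17.
Number of overlapping n-grams = L - n + 1
Substituting: 17 - 6 + 1 = 12

12


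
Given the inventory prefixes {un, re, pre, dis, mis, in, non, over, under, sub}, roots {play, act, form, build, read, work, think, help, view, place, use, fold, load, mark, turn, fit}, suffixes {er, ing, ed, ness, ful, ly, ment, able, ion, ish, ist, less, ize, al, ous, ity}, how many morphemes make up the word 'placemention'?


Segmenting 'placemention' against the inventory:
  'place' -> root (morpheme 1)
  'ment' -> suffix (morpheme 2)
  'ion' -> suffix (morpheme 3)
Total morphemes: 3

3


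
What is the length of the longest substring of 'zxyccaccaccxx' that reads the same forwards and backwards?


Scanning 'zxyccaccaccxx' for palindromic substrings.
Substring at positions 3-10: 'ccaccacc'.
Check: reverse('ccaccacc') = 'ccaccacc' -> palindrome confirmed.
Neighbouring characters ('y' / 'x') break symmetry, so it cannot extend further.
No longer palindromic substring exists; longest length = 8

8


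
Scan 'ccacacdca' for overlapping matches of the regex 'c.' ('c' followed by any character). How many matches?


Pattern: c. means 'c' followed by any character.
Scanning 'ccacacdca' position-by-position:
  Pos 0: window 'cc' -> MATCH
  Pos 1: window 'ca' -> MATCH
  Pos 2: window 'ac' -> no
  Pos 3: window 'ca' -> MATCH
  Pos 4: window 'ac' -> no
  Pos 5: window 'cd' -> MATCH
  Pos 6: window 'dc' -> no
  Pos 7: window 'ca' -> MATCH
  Pos 8: window 'a' -> no
Total matches: 5

5


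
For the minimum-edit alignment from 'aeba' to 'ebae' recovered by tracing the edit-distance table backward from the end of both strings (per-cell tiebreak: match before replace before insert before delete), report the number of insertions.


Edit distance = 2. Backtracking from cell (4, 4) with preference match > replace > insert > delete,
then listing the resulting alignment 'aeba' -> 'ebae' left to right:
  Step 1: delete 'a'
  Step 2: keep 'e'
  Step 3: keep 'b'
  Step 4: keep 'a'
  Step 5: insert 'e' [insertion #1]
Total insertions: 1

1


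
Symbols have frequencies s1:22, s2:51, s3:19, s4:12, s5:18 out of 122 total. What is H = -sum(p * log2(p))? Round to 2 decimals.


Computing entropy H = -sum(p_i * log2(p_i)):
  s1: p = 22/122 = 0.1803, -p*log2(p) = 0.4456
  s2: p = 51/122 = 0.4180, -p*log2(p) = 0.5260
  s3: p = 19/122 = 0.1557, -p*log2(p) = 0.4178
  s4: p = 12/122 = 0.0984, -p*log2(p) = 0.3291
  s5: p = 18/122 = 0.1475, -p*log2(p) = 0.4073
H = sum of terms = 2.1258
Rounded to 2 decimals: 2.13

2.13


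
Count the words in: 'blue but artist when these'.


Counting words by splitting on spaces:
  Word 1: 'blue'
  Word 2: 'but'
  Word 3: 'artist'
  Word 4: 'when'
  Word 5: 'these'
Total words: 5

5


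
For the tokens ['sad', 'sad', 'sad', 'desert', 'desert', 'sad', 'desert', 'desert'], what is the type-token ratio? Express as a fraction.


Tokens: 8
Unique types: ('desert', 'sad') = 2
TTR = 2/8
Simplify: divide both by 2 -> 1/4
TTR = 1/4

1/4


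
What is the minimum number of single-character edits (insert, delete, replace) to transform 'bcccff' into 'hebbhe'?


Building DP table for s1='bcccff' (len 6) and s2='hebbhe' (len 6):
       h  e  b  b  h  e
    0  1  2  3  4  5  6
  b 1  1  2  2  3  4  5
  c 2  2  2  3  3  4  5
  c 3  3  3  3  4  4  5
  c 4  4  4  4  4  5  5
  f 5  5  5  5  5  5  6
  f 6  6  6  6  6  6  6
Edit distance = dp[6][6] = 6

6


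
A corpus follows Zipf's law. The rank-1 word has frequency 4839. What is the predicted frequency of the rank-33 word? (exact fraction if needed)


Zipf's law: freq(rank) = f1 / rank
f1 = 4839, rank = 33
freq = 4839 / 33
GCD(4839, 33) = 3
Simplified: 1613/11

1613/11


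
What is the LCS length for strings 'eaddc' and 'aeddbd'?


DP table for LCS of 'eaddc' and 'aeddbd':
       a  e  d  d  b  d
    0  0  0  0  0  0  0
  e 0  0  1  1  1  1  1
  a 0  1  1  1  1  1  1
  d 0  1  1  2  2  2  2
  d 0  1  1  2  3  3  3
  c 0  1  1  2  3  3  3
LCS: 'edd'
LCS length = 3

3


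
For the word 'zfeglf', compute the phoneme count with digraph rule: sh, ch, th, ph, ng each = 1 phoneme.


Parsing 'zfeglf' greedily, digraphs first:
  'z' -> consonant phoneme (phonemes so far: 1)
  'f' -> consonant phoneme (phonemes so far: 2)
  'e' -> vowel phoneme (phonemes so far: 3)
  'g' -> consonant phoneme (phonemes so far: 4)
  'l' -> consonant phoneme (phonemes so far: 5)
  'f' -> consonant phoneme (phonemes so far: 6)
Total phonemes: 6

6


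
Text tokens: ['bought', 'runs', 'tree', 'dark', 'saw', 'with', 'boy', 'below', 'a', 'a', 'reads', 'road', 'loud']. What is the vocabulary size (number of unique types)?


Listing all tokens and tracking unique types:
  Token 1: 'bought' -> NEW (unique so far: 1)
  Token 2: 'runs' -> NEW (unique so far: 2)
  Token 3: 'tree' -> NEW (unique so far: 3)
  Token 4: 'dark' -> NEW (unique so far: 4)
  Token 5: 'saw' -> NEW (unique so far: 5)
  Token 6: 'with' -> NEW (unique so far: 6)
  Token 7: 'boy' -> NEW (unique so far: 7)
  Token 8: 'below' -> NEW (unique so far: 8)
  Token 9: 'a' -> NEW (unique so far: 9)
  Token 10: 'a' -> duplicate (unique so far: 9)
  Token 11: 'reads' -> NEW (unique so far: 10)
  Token 12: 'road' -> NEW (unique so far: 11)
  Token 13: 'loud' -> NEW (unique so far: 12)
Unique types: ('a', 'below', 'bought', 'boy', 'dark', 'loud', 'reads', 'road', 'runs', 'saw', 'tree', 'with')
Vocabulary size: 12

12


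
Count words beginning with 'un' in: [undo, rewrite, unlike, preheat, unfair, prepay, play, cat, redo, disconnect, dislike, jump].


Checking each word for prefix 'un':
  'undo' -> YES, starts with 'un' (count: 1)
  'rewrite' -> no (count: 1)
  'unlike' -> YES, starts with 'un' (count: 2)
  'preheat' -> no (count: 2)
  'unfair' -> YES, starts with 'un' (count: 3)
  'prepay' -> no (count: 3)
  'play' -> no (count: 3)
  'cat' -> no (count: 3)
  'redo' -> no (count: 3)
  'disconnect' -> no (count: 3)
  'dislike' -> no (count: 3)
  'jump' -> no (count: 3)
Total with prefix 'un': 3

3


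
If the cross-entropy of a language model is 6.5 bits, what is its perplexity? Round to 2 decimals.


Perplexity formula: PP = 2^H
H = 6.5
PP = 2^6.5
Decompose: 2^6.5 = 2^6 * 2^0.5 = 2^6 * sqrt(2)
2^6 = 64, sqrt(2) ~ 1.4142136
PP ~ 64 * 1.4142136 = 90.5096704
Rounded to 2 decimals: 90.51

90.51


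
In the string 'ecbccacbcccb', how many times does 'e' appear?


Scanning 'ecbccacbcccb' for 'e':
  Position 0: 'e' -> MATCH (count: 1)
Total occurrences of 'e': 1

1


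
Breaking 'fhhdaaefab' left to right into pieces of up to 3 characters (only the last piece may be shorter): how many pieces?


'fhhdaaefab' has 10 characters.
Chunking with max size 3:
  Chunk 1: 'fhh' (positions 0-2)
  Chunk 2: 'daa' (positions 3-5)
  Chunk 3: 'efa' (positions 6-8)
  Chunk 4: 'b' (positions 9-9)
Total chunks: ceil(10 / 3) = 4

4


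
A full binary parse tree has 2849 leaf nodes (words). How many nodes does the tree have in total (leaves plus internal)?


Leaf nodes (terminals): 2849
Internal nodes = n - 1 = 2849 - 1 = 2848
Total = leaves + internal = 2849 + 2848 = 5697

5697


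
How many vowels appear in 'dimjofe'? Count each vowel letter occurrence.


Scanning each character of 'dimjofe':
  Position 1: 'd' -> consonant (running count: 0)
  Position 2: 'i' -> vowel (running count: 1)
  Position 3: 'm' -> consonant (running count: 1)
  Position 4: 'j' -> consonant (running count: 1)
  Position 5: 'o' -> vowel (running count: 2)
  Position 6: 'f' -> consonant (running count: 2)
  Position 7: 'e' -> vowel (running count: 3)
Total vowels: 3

3


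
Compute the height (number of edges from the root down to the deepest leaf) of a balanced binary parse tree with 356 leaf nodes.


In a balanced binary tree with n leaves the deepest leaf is ceil(log2(n)) edges below the root.
log2(356) = 8.4757
ceil(8.4757) = 9
height (edges) = 9

9


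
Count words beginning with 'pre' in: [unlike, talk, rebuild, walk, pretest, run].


Checking each word for prefix 'pre':
  'unlike' -> no (count: 0)
  'talk' -> no (count: 0)
  'rebuild' -> no (count: 0)
  'walk' -> no (count: 0)
  'pretest' -> YES, starts with 'pre' (count: 1)
  'run' -> no (count: 1)
Total with prefix 'pre': 1

1


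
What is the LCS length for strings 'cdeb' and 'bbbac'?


DP table for LCS of 'cdeb' and 'bbbac':
       b  b  b  a  c
    0  0  0  0  0  0
  c 0  0  0  0  0  1
  d 0  0  0  0  0  1
  e 0  0  0  0  0  1
  b 0  1  1  1  1  1
LCS: 'c'
LCS length = 1

1


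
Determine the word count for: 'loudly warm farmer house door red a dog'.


Counting words by splitting on spaces:
  Word 1: 'loudly'
  Word 2: 'warm'
  Word 3: 'farmer'
  Word 4: 'house'
  Word 5: 'door'
  Word 6: 'red'
  Word 7: 'a'
  Word 8: 'dog'
Total words: 8

8


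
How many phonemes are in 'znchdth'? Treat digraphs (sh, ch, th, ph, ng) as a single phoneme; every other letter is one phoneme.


Parsing 'znchdth' greedily, digraphs first:
  'z' -> consonant phoneme (phonemes so far: 1)
  'n' -> consonant phoneme (phonemes so far: 2)
  'ch' -> digraph (1 consonant phoneme) (phonemes so far: 3)
  'd' -> consonant phoneme (phonemes so far: 4)
  'th' -> digraph (1 consonant phoneme) (phonemes so far: 5)
Total phonemes: 5

5


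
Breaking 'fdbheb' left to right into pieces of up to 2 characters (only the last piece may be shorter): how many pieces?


'fdbheb' has 6 characters.
Chunking with max size 2:
  Chunk 1: 'fd' (positions 0-1)
  Chunk 2: 'bh' (positions 2-3)
  Chunk 3: 'eb' (positions 4-5)
Total chunks: ceil(6 / 2) = 3

3


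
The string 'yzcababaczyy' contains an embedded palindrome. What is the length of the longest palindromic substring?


Scanning 'yzcababaczyy' for palindromic substrings.
Substring at positions 0-10: 'yzcababaczy'.
Check: reverse('yzcababaczy') = 'yzcababaczy' -> palindrome confirmed.
Neighbouring characters ('-' / 'y') break symmetry, so it cannot extend further.
No longer palindromic substring exists; longest length = 11

11


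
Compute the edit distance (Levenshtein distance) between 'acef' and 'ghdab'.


Building DP table for s1='acef' (len 4) and s2='ghdab' (len 5):
       g  h  d  a  b
    0  1  2  3  4  5
  a 1  1  2  3  3  4
  c 2  2  2  3  4  4
  e 3  3  3  3  4  5
  f 4  4  4  4  4  5
Edit distance = dp[4][5] = 5

5


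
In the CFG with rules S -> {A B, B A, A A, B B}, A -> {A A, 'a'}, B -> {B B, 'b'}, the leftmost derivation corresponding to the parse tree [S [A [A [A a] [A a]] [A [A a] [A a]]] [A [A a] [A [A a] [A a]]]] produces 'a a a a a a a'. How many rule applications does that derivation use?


Every bracketed nonterminal node [X ...] in the tree is produced by exactly one rule application.
Reading the tree off as a leftmost derivation:
  Step 1: S  =>  A A   (applied S -> A A)
  Step 2: A A  =>  A A A   (applied A -> A A)
  Step 3: A A A  =>  A A A A   (applied A -> A A)
  Step 4: A A A A  =>  a A A A   (applied A -> a)
  Step 5: a A A A  =>  a a A A   (applied A -> a)
  Step 6: a a A A  =>  a a A A A   (applied A -> A A)
  Step 7: a a A A A  =>  a a a A A   (applied A -> a)
  Step 8: a a a A A  =>  a a a a A   (applied A -> a)
  Step 9: a a a a A  =>  a a a a A A   (applied A -> A A)
  Step 10: a a a a A A  =>  a a a a a A   (applied A -> a)
  Step 11: a a a a a A  =>  a a a a a A A   (applied A -> A A)
  Step 12: a a a a a A A  =>  a a a a a a A   (applied A -> a)
  Step 13: a a a a a a A  =>  a a a a a a a   (applied A -> a)
Final yield: a a a a a a a
Total rewrite steps: 13

13


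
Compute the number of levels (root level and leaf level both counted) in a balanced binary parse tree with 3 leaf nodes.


In a balanced binary tree with n leaves the deepest leaf is ceil(log2(n)) edges below the root,
so counting node levels inclusive of root and leaves gives ceil(log2(n)) + 1 levels.
log2(3) = 1.5850
ceil(1.5850) = 2
levels = 2 + 1 = 3

3


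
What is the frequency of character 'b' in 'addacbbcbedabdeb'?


Scanning 'addacbbcbedabdeb' for 'b':
  Position 5: 'b' -> MATCH (count: 1)
  Position 6: 'b' -> MATCH (count: 2)
  Position 8: 'b' -> MATCH (count: 3)
  Position 12: 'b' -> MATCH (count: 4)
  Position 15: 'b' -> MATCH (count: 5)
Total occurrences of 'b': 5

5


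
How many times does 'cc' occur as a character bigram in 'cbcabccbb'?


Scanning 'cbcabccbb' for bigram 'cc':
  Position 0: 'cb' -> no
  Position 1: 'bc' -> no
  Position 2: 'ca' -> no
  Position 3: 'ab' -> no
  Position 4: 'bc' -> no
  Position 5: 'cc' -> MATCH
  Position 6: 'cb' -> no
  Position 7: 'bb' -> no
Total matches: 1

1


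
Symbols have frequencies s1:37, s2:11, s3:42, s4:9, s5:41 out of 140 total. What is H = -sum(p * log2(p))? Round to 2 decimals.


Computing entropy H = -sum(p_i * log2(p_i)):
  s1: p = 37/140 = 0.2643, -p*log2(p) = 0.5074
  s2: p = 11/140 = 0.0786, -p*log2(p) = 0.2883
  s3: p = 42/140 = 0.3000, -p*log2(p) = 0.5211
  s4: p = 9/140 = 0.0643, -p*log2(p) = 0.2545
  s5: p = 41/140 = 0.2929, -p*log2(p) = 0.5189
H = sum of terms = 2.0902
Rounded to 2 decimals: 2.09

2.09


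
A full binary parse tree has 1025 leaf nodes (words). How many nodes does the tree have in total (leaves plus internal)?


Leaf nodes (terminals): 1025
Internal nodes = n - 1 = 1025 - 1 = 1024
Total = leaves + internal = 1025 + 1024 = 2049

2049


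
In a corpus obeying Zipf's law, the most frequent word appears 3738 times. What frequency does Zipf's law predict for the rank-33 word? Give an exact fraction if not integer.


Zipf's law: freq(rank) = f1 / rank
f1 = 3738, rank = 33
freq = 3738 / 33
GCD(3738, 33) = 3
Simplified: 1246/11

1246/11


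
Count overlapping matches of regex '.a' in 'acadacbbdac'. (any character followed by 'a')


Pattern: .a means any character followed by 'a'.
Scanning 'acadacbbdac' position-by-position:
  Pos 0: window 'ac' -> no
  Pos 1: window 'ca' -> MATCH
  Pos 2: window 'ad' -> no
  Pos 3: window 'da' -> MATCH
  Pos 4: window 'ac' -> no
  Pos 5: window 'cb' -> no
  Pos 6: window 'bb' -> no
  Pos 7: window 'bd' -> no
  Pos 8: window 'da' -> MATCH
  Pos 9: window 'ac' -> no
  Pos 10: window 'c' -> no
Total matches: 3

3


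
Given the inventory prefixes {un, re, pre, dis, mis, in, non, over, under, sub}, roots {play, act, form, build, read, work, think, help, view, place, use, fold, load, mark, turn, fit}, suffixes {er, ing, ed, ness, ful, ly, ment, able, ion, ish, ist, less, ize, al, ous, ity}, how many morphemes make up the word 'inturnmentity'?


Segmenting 'inturnmentity' against the inventory:
  'in' -> prefix (morpheme 1)
  'turn' -> root (morpheme 2)
  'ment' -> suffix (morpheme 3)
  'ity' -> suffix (morpheme 4)
Total morphemes: 4

4


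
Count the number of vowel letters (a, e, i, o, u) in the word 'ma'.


Scanning each character of 'ma':
  Position 1: 'm' -> consonant (running count: 0)
  Position 2: 'a' -> vowel (running count: 1)
Total vowels: 1

1


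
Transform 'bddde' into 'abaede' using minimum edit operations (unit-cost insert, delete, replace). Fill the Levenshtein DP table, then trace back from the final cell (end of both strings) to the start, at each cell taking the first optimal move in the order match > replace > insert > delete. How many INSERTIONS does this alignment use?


Edit distance = 3. Backtracking from cell (5, 6) with preference match > replace > insert > delete,
then listing the resulting alignment 'bddde' -> 'abaede' left to right:
  Step 1: insert 'a' [insertion #1]
  Step 2: keep 'b'
  Step 3: replace d->a
  Step 4: replace d->e
  Step 5: keep 'd'
  Step 6: keep 'e'
Total insertions: 1

1


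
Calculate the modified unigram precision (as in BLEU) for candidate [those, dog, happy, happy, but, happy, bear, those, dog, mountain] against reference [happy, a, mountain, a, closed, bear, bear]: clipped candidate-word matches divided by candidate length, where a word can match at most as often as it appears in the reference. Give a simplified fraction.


Reference word counts: {'a': 2, 'bear': 2, 'closed': 1, 'happy': 1, 'mountain': 1}
Checking each candidate word (with clipping):
  'those' -> not in reference -> no match (matches: 0)
  'dog' -> not in reference -> no match (matches: 0)
  'happy' -> in reference (ref count 1, used 1/1) -> match (matches: 1)
  'happy' -> ref count 1 already used up (1/1) -> clipped, no match (matches: 1)
  'but' -> not in reference -> no match (matches: 1)
  'happy' -> ref count 1 already used up (1/1) -> clipped, no match (matches: 1)
  'bear' -> in reference (ref count 2, used 1/2) -> match (matches: 2)
  'those' -> not in reference -> no match (matches: 2)
  'dog' -> not in reference -> no match (matches: 2)
  'mountain' -> in reference (ref count 1, used 1/1) -> match (matches: 3)
Clipped matches: 3, Candidate length: 10
Precision = 3/10

3/10


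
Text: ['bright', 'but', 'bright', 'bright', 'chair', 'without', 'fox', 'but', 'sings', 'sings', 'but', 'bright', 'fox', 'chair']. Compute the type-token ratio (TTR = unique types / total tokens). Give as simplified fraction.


Tokens: 14
Unique types: ('bright', 'but', 'chair', 'fox', 'sings', 'without') = 6
TTR = 6/14
Simplify: divide both by 2 -> 3/7
TTR = 3/7

3/7


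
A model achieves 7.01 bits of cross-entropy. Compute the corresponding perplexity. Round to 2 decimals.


Perplexity formula: PP = 2^H
H = 7.01
PP = 2^7.01
Decompose: 2^7.01 = 2^7 * 2^0.01
2^7 = 128, 2^0.01 ~ 1.0069556
PP ~ 128 * 1.0069556 = 128.8903168
Rounded to 2 decimals: 128.89

128.89


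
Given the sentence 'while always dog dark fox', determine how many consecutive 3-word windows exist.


Word trigrams from [5] words:
  Trigram 1: (while always dog)
  Trigram 2: (always dog dark)
  Trigram 3: (dog dark fox)
Total word trigrams: 5 - 2 = 3

3


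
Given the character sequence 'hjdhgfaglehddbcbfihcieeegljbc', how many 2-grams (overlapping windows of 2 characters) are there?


String 'hjdhgfaglehddbcbfihcieeegljbc' has length L = 29.
Number of overlapping n-grams = L - n + 1
Substituting: 29 - 2 + 1 = 28

28


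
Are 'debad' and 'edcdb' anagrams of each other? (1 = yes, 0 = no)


Sort characters of 'debad': 'abdde'
Sort characters of 'edcdb': 'bcdde'
Sorted forms differ -> they are NOT anagrams
Result: 0

0


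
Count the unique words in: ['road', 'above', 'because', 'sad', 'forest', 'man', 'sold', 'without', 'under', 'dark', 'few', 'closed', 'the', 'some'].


Listing all tokens and tracking unique types:
  Token 1: 'road' -> NEW (unique so far: 1)
  Token 2: 'above' -> NEW (unique so far: 2)
  Token 3: 'because' -> NEW (unique so far: 3)
  Token 4: 'sad' -> NEW (unique so far: 4)
  Token 5: 'forest' -> NEW (unique so far: 5)
  Token 6: 'man' -> NEW (unique so far: 6)
  Token 7: 'sold' -> NEW (unique so far: 7)
  Token 8: 'without' -> NEW (unique so far: 8)
  Token 9: 'under' -> NEW (unique so far: 9)
  Token 10: 'dark' -> NEW (unique so far: 10)
  Token 11: 'few' -> NEW (unique so far: 11)
  Token 12: 'closed' -> NEW (unique so far: 12)
  Token 13: 'the' -> NEW (unique so far: 13)
  Token 14: 'some' -> NEW (unique so far: 14)
Unique types: ('above', 'because', 'closed', 'dark', 'few', 'forest', 'man', 'road', 'sad', 'sold', 'some', 'the', 'under', 'without')
Vocabulary size: 14

14


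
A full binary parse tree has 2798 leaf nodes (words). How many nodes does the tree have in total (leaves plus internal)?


Leaf nodes (terminals): 2798
Internal nodes = n - 1 = 2798 - 1 = 2797
Total = leaves + internal = 2798 + 2797 = 5595

5595


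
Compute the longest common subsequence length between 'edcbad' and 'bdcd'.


DP table for LCS of 'edcbad' and 'bdcd':
       b  d  c  d
    0  0  0  0  0
  e 0  0  0  0  0
  d 0  0  1  1  1
  c 0  0  1  2  2
  b 0  1  1  2  2
  a 0  1  1  2  2
  d 0  1  2  2  3
LCS: 'dcd'
LCS length = 3

3


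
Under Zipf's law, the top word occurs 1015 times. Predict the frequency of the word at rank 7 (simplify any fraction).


Zipf's law: freq(rank) = f1 / rank
f1 = 1015, rank = 7
freq = 1015 / 7
= 145

145


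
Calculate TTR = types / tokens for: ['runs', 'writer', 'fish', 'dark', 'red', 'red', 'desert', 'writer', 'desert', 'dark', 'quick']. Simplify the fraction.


Tokens: 11
Unique types: ('dark', 'desert', 'fish', 'quick', 'red', 'runs', 'writer') = 7
TTR = 7/11
Already in lowest terms.

7/11


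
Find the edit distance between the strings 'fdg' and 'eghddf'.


Building DP table for s1='fdg' (len 3) and s2='eghddf' (len 6):
       e  g  h  d  d  f
    0  1  2  3  4  5  6
  f 1  1  2  3  4  5  5
  d 2  2  2  3  3  4  5
  g 3  3  2  3  4  4  5
Edit distance = dp[3][6] = 5

5


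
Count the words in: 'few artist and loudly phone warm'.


Counting words by splitting on spaces:
  Word 1: 'few'
  Word 2: 'artist'
  Word 3: 'and'
  Word 4: 'loudly'
  Word 5: 'phone'
  Word 6: 'warm'
Total words: 6

6


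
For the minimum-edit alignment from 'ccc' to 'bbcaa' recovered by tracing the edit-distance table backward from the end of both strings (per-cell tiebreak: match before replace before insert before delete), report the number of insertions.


Edit distance = 4. Backtracking from cell (3, 5) with preference match > replace > insert > delete,
then listing the resulting alignment 'ccc' -> 'bbcaa' left to right:
  Step 1: insert 'b' [insertion #1]
  Step 2: insert 'b' [insertion #2]
  Step 3: keep 'c'
  Step 4: replace c->a
  Step 5: replace c->a
Total insertions: 2

2


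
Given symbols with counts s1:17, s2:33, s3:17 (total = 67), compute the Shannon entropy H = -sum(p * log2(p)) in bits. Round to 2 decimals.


Computing entropy H = -sum(p_i * log2(p_i)):
  s1: p = 17/67 = 0.2537, -p*log2(p) = 0.5020
  s2: p = 33/67 = 0.4925, -p*log2(p) = 0.5032
  s3: p = 17/67 = 0.2537, -p*log2(p) = 0.5020
H = sum of terms = 1.5072
Rounded to 2 decimals: 1.51

1.51


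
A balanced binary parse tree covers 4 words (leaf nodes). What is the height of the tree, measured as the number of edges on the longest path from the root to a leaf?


In a balanced binary tree with n leaves the deepest leaf is ceil(log2(n)) edges below the root.
log2(4) = 2.0000
ceil(2.0000) = 2
height (edges) = 2

2


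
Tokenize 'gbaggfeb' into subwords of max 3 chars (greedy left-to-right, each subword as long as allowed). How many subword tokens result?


'gbaggfeb' has 8 characters.
Chunking with max size 3:
  Chunk 1: 'gba' (positions 0-2)
  Chunk 2: 'ggf' (positions 3-5)
  Chunk 3: 'eb' (positions 6-7)
Total chunks: ceil(8 / 3) = 3

3


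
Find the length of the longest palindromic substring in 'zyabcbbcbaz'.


Scanning 'zyabcbbcbaz' for palindromic substrings.
Substring at positions 2-9: 'abcbbcba'.
Check: reverse('abcbbcba') = 'abcbbcba' -> palindrome confirmed.
Neighbouring characters ('y' / 'z') break symmetry, so it cannot extend further.
No longer palindromic substring exists; longest length = 8

8


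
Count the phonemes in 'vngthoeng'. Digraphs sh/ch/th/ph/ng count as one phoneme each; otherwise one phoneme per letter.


Parsing 'vngthoeng' greedily, digraphs first:
  'v' -> consonant phoneme (phonemes so far: 1)
  'ng' -> digraph (1 consonant phoneme) (phonemes so far: 2)
  'th' -> digraph (1 consonant phoneme) (phonemes so far: 3)
  'o' -> vowel phoneme (phonemes so far: 4)
  'e' -> vowel phoneme (phonemes so far: 5)
  'ng' -> digraph (1 consonant phoneme) (phonemes so far: 6)
Total phonemes: 6

6


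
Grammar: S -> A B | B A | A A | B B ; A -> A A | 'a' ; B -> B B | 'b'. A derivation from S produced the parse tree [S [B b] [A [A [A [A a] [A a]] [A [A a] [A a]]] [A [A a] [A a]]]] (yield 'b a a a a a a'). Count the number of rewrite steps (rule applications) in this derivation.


Every bracketed nonterminal node [X ...] in the tree is produced by exactly one rule application.
Reading the tree off as a leftmost derivation:
  Step 1: S  =>  B A   (applied S -> B A)
  Step 2: B A  =>  b A   (applied B -> b)
  Step 3: b A  =>  b A A   (applied A -> A A)
  Step 4: b A A  =>  b A A A   (applied A -> A A)
  Step 5: b A A A  =>  b A A A A   (applied A -> A A)
  Step 6: b A A A A  =>  b a A A A   (applied A -> a)
  Step 7: b a A A A  =>  b a a A A   (applied A -> a)
  Step 8: b a a A A  =>  b a a A A A   (applied A -> A A)
  Step 9: b a a A A A  =>  b a a a A A   (applied A -> a)
  Step 10: b a a a A A  =>  b a a a a A   (applied A -> a)
  Step 11: b a a a a A  =>  b a a a a A A   (applied A -> A A)
  Step 12: b a a a a A A  =>  b a a a a a A   (applied A -> a)
  Step 13: b a a a a a A  =>  b a a a a a a   (applied A -> a)
Final yield: b a a a a a a
Total rewrite steps: 13

13
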